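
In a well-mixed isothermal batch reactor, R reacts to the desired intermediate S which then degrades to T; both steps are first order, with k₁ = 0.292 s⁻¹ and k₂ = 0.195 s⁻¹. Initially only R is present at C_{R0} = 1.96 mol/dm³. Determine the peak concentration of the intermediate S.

At the optimum, C_{S,max}/C_{R0} = (k₁/k₂)^[k₂/(k₂−k₁)].
= (0.292/0.195)^(0.195/(0.195−0.292)) = (1.497)^(-2.010) = 0.4441.
C_{S,max} = 0.4441×1.96 = 0.870 mol/dm³.

0.870 mol/dm³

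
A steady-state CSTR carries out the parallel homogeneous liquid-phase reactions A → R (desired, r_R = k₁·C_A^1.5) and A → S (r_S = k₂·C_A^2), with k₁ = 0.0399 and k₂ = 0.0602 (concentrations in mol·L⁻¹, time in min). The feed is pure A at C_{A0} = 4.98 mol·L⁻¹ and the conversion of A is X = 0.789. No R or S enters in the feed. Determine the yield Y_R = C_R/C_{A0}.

Exit C_A = C_{A0}(1−X) = 4.98×0.211 = 1.051 mol·L⁻¹.
In a CSTR the entire volume is at exit conditions, so r_R = 0.0399×1.051^1.5 = 0.04298 and r_S = 0.0602×1.051^2 = 0.06647.
Fraction of consumed A going to R: r_R/(r_R+r_S) = 0.3927.
C_R = 0.3927·C_{A0}·X = 0.3927×4.98×0.789 = 1.54 mol·L⁻¹; Y_R = C_R/C_{A0} = 0.310.

0.310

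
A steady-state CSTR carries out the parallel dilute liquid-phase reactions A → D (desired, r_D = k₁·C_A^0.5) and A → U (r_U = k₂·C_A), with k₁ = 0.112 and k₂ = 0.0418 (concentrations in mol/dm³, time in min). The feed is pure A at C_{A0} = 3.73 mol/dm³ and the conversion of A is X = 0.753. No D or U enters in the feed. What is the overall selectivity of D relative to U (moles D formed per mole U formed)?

Exit C_A = C_{A0}(1−X) = 3.73×0.247 = 0.9213 mol/dm³.
A CSTR operates uniformly at the exit composition, giving r_D = 0.1075 and r_U = 0.03851 (each k·C_A^n at C_A = 0.9213).
Overall selectivity = C_D/C_U = r_Dτ/(r_Uτ) = r_D/r_U = 2.79.

2.79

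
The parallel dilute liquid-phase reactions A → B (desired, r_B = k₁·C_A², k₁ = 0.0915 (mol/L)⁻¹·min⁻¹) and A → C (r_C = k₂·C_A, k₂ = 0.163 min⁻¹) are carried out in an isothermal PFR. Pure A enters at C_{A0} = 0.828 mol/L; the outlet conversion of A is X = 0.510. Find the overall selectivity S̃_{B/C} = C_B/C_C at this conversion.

0.343

C_A = C_{A0}(1−X) = 0.4057 mol/L.
Along a PFR/batch, dC_C/dC_A = −r_C/(r_B+r_C) = −k₂/(k₂+k₁·C_A).
Integrating from C_{A0} to C_A: C_C = (0.163/0.0915)·ln[(0.163+0.0915·0.828)/(0.163+0.0915·0.406)] = 1.781·ln(0.2388/0.2001) = 0.3145 mol/L.
Then C_B = (C_{A0}−C_A) − C_C = 0.4223 − 0.3145 = 0.1078 mol/L.
S̃_{B/C} = C_B/C_C = 0.1078/0.3145 = 0.343.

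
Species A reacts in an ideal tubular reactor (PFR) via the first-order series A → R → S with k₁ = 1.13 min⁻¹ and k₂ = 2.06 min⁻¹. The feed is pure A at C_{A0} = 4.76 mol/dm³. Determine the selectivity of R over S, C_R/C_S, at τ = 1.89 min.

For first-order series with pure A initially, C_R(τ) = k₁C_{A0}/(k₂−k₁)·(e^(−k₁τ) − e^(−k₂τ)).
e^(−k₁τ) = e^(−1.13×1.89) = e^(−2.136) = 0.1182; e^(−k₂τ) = e^(−3.893) = 0.02038.
C_R = 1.13×4.76/(2.06−1.13) × (0.1182−0.02038) = 5.784×0.09779 = 0.5656 mol/dm³.
C_A = C_{A0}e^(−k₁τ) = 0.5625 mol/dm³, so C_S = C_{A0}−C_A−C_R = 3.632 mol/dm³; C_R/C_S = 0.156.

0.156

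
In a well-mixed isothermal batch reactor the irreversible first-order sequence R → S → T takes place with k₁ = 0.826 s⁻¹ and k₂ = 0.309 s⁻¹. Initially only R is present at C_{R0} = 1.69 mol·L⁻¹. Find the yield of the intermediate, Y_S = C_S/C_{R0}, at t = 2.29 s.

0.546

The intermediate concentration in a first-order A→B→C sequence is C_S = k₁C_{R0}(e^(−k₁t) − e^(−k₂t))/(k₂−k₁).
e^(−k₁t) = e^(−0.826×2.29) = e^(−1.892) = 0.1508; e^(−k₂t) = e^(−0.7076) = 0.4928.
C_S = 0.826×1.69/(0.309−0.826) × (0.1508−0.4928) = (-2.700)×(-0.3420) = 0.9234 mol·L⁻¹.
Y_S = C_S/C_{R0} = 0.9234/1.69 = 0.546.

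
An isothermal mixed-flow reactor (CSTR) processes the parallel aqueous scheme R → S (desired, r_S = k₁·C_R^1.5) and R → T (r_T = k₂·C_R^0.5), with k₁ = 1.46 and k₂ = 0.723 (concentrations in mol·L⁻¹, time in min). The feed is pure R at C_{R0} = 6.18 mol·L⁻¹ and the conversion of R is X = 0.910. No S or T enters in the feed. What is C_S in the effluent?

Exit C_R = C_{R0}(1−X) = 6.18×0.0900 = 0.5562 mol·L⁻¹.
Rates in a CSTR are evaluated at the outlet concentration: r_S = 1.46×0.5562^1.5 = 0.6056, r_T = 0.723×0.5562^0.5 = 0.5392.
Fraction of consumed R going to S: r_S/(r_S+r_T) = 0.5290.
C_S = 0.5290·C_{R0}·X = 0.5290×6.18×0.910 = 2.98 mol·L⁻¹.

2.98 mol·L⁻¹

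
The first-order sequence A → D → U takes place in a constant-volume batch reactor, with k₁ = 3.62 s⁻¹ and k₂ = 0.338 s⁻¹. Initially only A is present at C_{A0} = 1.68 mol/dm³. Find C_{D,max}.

Evaluating C_D at t_opt = ln(k₂/k₁)/(k₂−k₁) gives C_{D,max}/C_{A0} = (k₁/k₂)^[k₂/(k₂−k₁)].
= (3.62/0.338)^(0.338/(0.338−3.62)) = (10.71)^(-0.1030) = 0.7833.
C_{D,max} = 0.7833×1.68 = 1.32 mol/dm³.

1.32 mol/dm³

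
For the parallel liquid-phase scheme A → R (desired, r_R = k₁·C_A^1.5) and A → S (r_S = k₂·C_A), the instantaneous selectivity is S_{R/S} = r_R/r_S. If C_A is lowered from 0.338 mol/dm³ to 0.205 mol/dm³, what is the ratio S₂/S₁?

S_{R/S} = (k₁/k₂)·C_A^0.5, so S₂/S₁ = (C_{A,2}/C_{A,1})^0.5.
= (0.205/0.338)^0.5 = (0.6065)^0.5 = 0.779.
Selectivity toward R falls as C_A falls — high-concentration operation is favoured.

0.779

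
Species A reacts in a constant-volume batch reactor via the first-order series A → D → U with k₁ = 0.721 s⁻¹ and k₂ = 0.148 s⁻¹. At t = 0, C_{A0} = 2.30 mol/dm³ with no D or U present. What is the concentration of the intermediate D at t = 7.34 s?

0.962 mol/dm³

The intermediate concentration in a first-order A→B→C sequence is C_D = k₁C_{A0}(e^(−k₁t) − e^(−k₂t))/(k₂−k₁).
e^(−k₁t) = e^(−0.721×7.34) = e^(−5.292) = 0.005031; e^(−k₂t) = e^(−1.086) = 0.3375.
C_D = 0.721×2.30/(0.148−0.721) × (0.005031−0.3375) = (-2.894)×(-0.3324) = 0.9621 mol/dm³.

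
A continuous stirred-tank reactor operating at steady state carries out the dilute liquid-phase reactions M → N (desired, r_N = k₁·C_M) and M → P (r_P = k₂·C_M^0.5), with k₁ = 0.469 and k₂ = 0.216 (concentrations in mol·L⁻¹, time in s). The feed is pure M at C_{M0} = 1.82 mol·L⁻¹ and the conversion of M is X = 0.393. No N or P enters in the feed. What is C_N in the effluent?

Exit C_M = C_{M0}(1−X) = 1.82×0.607 = 1.105 mol·L⁻¹.
Rates in a CSTR are evaluated at the outlet concentration: r_N = 0.469×1.105 = 0.5181, r_P = 0.216×1.105^0.5 = 0.2270.
Fraction of consumed M going to N: r_N/(r_N+r_P) = 0.6953.
C_N = 0.6953·C_{M0}·X = 0.6953×1.82×0.393 = 0.497 mol·L⁻¹.

0.497 mol·L⁻¹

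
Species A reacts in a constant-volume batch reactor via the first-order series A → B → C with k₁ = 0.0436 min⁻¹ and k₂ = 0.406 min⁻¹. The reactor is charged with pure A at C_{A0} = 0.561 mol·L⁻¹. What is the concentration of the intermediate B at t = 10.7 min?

0.0415 mol·L⁻¹

For first-order series with pure A initially, C_B(t) = k₁C_{A0}/(k₂−k₁)·(e^(−k₁t) − e^(−k₂t)).
e^(−k₁t) = e^(−0.0436×10.7) = e^(−0.4665) = 0.6272; e^(−k₂t) = e^(−4.344) = 0.01298.
C_B = 0.0436×0.561/(0.406−0.0436) × (0.6272−0.01298) = 0.06749×0.6142 = 0.04145 mol·L⁻¹.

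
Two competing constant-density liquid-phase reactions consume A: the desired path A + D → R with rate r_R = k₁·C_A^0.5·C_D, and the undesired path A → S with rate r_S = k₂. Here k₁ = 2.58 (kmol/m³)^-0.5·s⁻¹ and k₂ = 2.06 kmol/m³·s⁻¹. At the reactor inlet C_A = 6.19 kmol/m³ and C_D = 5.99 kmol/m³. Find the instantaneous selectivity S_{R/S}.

18.7

S_{R/S} = r_R/r_S = (k₁·C_A^0.5·C_D)/(k₂) = (k₁/k₂)·C_A^0.5·C_D.
= (2.58×6.190^0.5×5.990) / (2.06) = 38.45/2.060 = 18.7.
Since the desired path is higher order in A, keeping C_A high (PFR or concentrated feed) favours R.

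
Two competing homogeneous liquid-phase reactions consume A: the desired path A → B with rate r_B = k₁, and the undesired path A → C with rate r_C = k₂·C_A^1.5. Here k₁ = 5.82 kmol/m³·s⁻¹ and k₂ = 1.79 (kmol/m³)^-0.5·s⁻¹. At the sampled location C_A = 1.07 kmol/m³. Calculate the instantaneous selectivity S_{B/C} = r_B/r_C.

2.94

S_{B/C} = r_B/r_C = (k₁)/(k₂·C_A^1.5) = (k₁/k₂)·C_A^-1.5.
= (5.82) / (1.79×1.070^1.5) = 5.820/1.981 = 2.94.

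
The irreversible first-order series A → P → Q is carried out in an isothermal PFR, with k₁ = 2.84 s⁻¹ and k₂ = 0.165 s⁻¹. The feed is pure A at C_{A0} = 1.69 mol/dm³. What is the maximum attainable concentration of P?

For a first-order series the maximum intermediate yield is C_{P,max}/C_{A0} = (k₁/k₂)^[k₂/(k₂−k₁)].
= (2.84/0.165)^(0.165/(0.165−2.84)) = (17.21)^(-0.06168) = 0.8390.
C_{P,max} = 0.8390×1.69 = 1.42 mol/dm³.

1.42 mol/dm³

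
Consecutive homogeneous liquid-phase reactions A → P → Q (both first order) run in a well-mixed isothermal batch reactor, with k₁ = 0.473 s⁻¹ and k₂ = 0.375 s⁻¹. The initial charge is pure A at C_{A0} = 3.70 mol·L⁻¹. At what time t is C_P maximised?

2.37 s

The intermediate peaks when r₁ = r₂, i.e. k₁e^(−k₁t) = k₂e^(−k₂t), giving t_opt = ln(k₂/k₁)/(k₂−k₁).
= ln(0.375/0.473)/(0.375−0.473) = ln(0.7928)/-0.09800 = -0.2322/-0.09800 = 2.37 s.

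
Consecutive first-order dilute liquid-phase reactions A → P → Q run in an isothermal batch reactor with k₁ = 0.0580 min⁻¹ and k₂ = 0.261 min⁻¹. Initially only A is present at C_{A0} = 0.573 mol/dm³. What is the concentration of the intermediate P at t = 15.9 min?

0.0625 mol/dm³

For first-order series with pure A initially, C_P(t) = k₁C_{A0}/(k₂−k₁)·(e^(−k₁t) − e^(−k₂t)).
e^(−k₁t) = e^(−0.0580×15.9) = e^(−0.9222) = 0.3976; e^(−k₂t) = e^(−4.150) = 0.01577.
C_P = 0.0580×0.573/(0.261−0.0580) × (0.3976−0.01577) = 0.1637×0.3819 = 0.06252 mol/dm³.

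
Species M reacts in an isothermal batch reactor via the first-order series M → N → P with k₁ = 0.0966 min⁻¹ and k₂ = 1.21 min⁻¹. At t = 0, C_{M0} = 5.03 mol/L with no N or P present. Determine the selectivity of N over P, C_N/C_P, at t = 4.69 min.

For first-order series with pure M initially, C_N(t) = k₁C_{M0}/(k₂−k₁)·(e^(−k₁t) − e^(−k₂t)).
e^(−k₁t) = e^(−0.0966×4.69) = e^(−0.4531) = 0.6357; e^(−k₂t) = e^(−5.675) = 0.003431.
C_N = 0.0966×5.03/(1.21−0.0966) × (0.6357−0.003431) = 0.4364×0.6323 = 0.2759 mol/L.
C_M = C_{M0}e^(−k₁t) = 3.197 mol/L, so C_P = C_{M0}−C_M−C_N = 1.557 mol/L; C_N/C_P = 0.177.

0.177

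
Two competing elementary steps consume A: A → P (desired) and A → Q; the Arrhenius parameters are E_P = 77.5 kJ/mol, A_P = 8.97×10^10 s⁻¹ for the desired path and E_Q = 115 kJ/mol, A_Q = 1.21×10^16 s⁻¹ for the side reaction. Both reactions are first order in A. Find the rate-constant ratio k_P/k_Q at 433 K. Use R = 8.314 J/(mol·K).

Since both paths have the same order in A, the concentration cancels and S_{P/Q} = k_P/k_Q = (A_P/A_Q)·exp[(E_Q−E_P)/(RT)].
(E_Q−E_P)/(RT) = (115−77.5)×10³/(8.314×433) = 37500/3600 = 10.42.
k_P/k_Q = (8.97×10^10/1.21×10^16)·exp(10.42) = 7.413×10^-6 × 33416 = 0.248.
Since E_P < E_Q, lowering the temperature improves selectivity toward P.

0.248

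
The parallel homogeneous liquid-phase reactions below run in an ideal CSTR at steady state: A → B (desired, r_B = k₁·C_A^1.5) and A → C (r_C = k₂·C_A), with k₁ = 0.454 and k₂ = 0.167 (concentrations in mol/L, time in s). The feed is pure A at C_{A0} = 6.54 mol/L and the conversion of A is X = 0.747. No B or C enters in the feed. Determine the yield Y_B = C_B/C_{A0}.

Exit C_A = C_{A0}(1−X) = 6.54×0.253 = 1.655 mol/L.
Rates in a CSTR are evaluated at the outlet concentration: r_B = 0.454×1.655^1.5 = 0.9663, r_C = 0.167×1.655 = 0.2763.
Fraction of consumed A going to B: r_B/(r_B+r_C) = 0.7776.
C_B = 0.7776·C_{A0}·X = 0.7776×6.54×0.747 = 3.80 mol/L; Y_B = C_B/C_{A0} = 0.581.

0.581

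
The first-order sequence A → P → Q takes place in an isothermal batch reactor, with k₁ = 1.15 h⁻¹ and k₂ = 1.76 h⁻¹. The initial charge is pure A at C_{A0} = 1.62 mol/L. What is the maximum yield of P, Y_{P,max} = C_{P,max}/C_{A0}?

0.293

At the optimum, C_{P,max}/C_{A0} = (k₁/k₂)^[k₂/(k₂−k₁)].
= (1.15/1.76)^(1.76/(1.76−1.15)) = (0.6534)^(2.885) = 0.2929.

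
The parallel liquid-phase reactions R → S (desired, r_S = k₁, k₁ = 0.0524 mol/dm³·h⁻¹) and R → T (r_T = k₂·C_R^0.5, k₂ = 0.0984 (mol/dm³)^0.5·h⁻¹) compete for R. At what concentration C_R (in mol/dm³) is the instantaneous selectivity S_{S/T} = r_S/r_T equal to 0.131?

16.5 mol/dm³

S_{S/T} = (k₁/k₂)·C_R^-0.5 ⇒ C_R = (S·k₂/k₁)^(-2).
= (0.131×0.0984/0.0524)^(-2) = (0.2460)^(-2) = 16.5 mol/dm³.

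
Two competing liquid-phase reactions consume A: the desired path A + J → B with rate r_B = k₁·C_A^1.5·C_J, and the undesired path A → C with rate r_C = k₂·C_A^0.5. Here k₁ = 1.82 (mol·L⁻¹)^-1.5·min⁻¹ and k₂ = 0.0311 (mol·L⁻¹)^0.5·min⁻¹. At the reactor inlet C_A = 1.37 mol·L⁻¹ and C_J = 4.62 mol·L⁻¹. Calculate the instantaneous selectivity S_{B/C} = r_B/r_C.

370

S_{B/C} = r_B/r_C = (k₁·C_A^1.5·C_J)/(k₂·C_A^0.5) = (k₁/k₂)·C_A·C_J.
= (1.82×1.370^1.5×4.620) / (0.0311×1.370^0.5) = 13.48/0.03640 = 370.
Since the desired path is higher order in A, keeping C_A high (PFR or concentrated feed) favours B.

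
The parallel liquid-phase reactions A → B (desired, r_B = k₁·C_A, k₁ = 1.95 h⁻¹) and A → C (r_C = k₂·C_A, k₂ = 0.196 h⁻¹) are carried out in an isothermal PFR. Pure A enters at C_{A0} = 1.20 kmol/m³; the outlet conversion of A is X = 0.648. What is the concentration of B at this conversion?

C_A = C_{A0}(1−X) = 0.4224 kmol/m³.
Both paths are first order in A, so the instantaneous fraction to B is constant: dC_B/d(−C_A) = k₁/(k₁+k₂) = 0.9087.
C_B = 0.9087·(C_{A0}−C_A) = 0.9087×0.7776 = 0.707 kmol/m³.

0.707 kmol/m³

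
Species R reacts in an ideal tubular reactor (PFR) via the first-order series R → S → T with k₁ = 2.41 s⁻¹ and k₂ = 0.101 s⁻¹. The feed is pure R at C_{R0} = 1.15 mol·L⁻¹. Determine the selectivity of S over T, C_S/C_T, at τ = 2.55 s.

4.16

Solving the coupled first-order balances gives C_S(τ) = [k₁/(k₂−k₁)]·C_{R0}·(e^(−k₁τ) − e^(−k₂τ)).
e^(−k₁τ) = e^(−2.41×2.55) = e^(−6.146) = 0.002143; e^(−k₂τ) = e^(−0.2576) = 0.7729.
C_S = 2.41×1.15/(0.101−2.41) × (0.002143−0.7729) = (-1.200)×(-0.7708) = 0.9252 mol·L⁻¹.
C_R = C_{R0}e^(−k₁τ) = 0.002465 mol·L⁻¹, so C_T = C_{R0}−C_R−C_S = 0.2223 mol·L⁻¹; C_S/C_T = 4.16.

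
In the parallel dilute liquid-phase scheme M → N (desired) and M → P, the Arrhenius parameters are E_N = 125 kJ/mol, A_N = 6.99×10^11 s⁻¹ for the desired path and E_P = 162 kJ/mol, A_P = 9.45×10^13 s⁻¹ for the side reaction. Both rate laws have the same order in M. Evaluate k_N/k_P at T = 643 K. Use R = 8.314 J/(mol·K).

7.50

With equal orders, S_{N/P} = k_N/k_P = (A_N/A_P)·exp[(E_P−E_N)/(RT)].
(E_P−E_N)/(RT) = (162−125)×10³/(8.314×643) = 37000/5346 = 6.921.
k_N/k_P = (6.99×10^11/9.45×10^13)·exp(6.921) = 0.007397 × 1014 = 7.50.
Since E_N < E_P, lowering the temperature improves selectivity toward N.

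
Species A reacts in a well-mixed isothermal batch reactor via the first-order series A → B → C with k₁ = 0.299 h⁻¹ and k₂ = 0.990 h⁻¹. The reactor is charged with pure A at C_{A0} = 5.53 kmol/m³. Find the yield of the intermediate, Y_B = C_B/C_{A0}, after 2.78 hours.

0.161

The intermediate concentration in a first-order A→B→C sequence is C_B = k₁C_{A0}(e^(−k₁t) − e^(−k₂t))/(k₂−k₁).
e^(−k₁t) = e^(−0.299×2.78) = e^(−0.8312) = 0.4355; e^(−k₂t) = e^(−2.752) = 0.06379.
C_B = 0.299×5.53/(0.990−0.299) × (0.4355−0.06379) = 2.393×0.3717 = 0.8895 kmol/m³.
Y_B = C_B/C_{A0} = 0.8895/5.53 = 0.161.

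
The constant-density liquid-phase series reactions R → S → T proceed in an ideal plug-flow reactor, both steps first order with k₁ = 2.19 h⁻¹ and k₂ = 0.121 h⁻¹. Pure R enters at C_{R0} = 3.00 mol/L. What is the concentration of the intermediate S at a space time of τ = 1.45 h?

The intermediate concentration in a first-order A→B→C sequence is C_S = k₁C_{R0}(e^(−k₁τ) − e^(−k₂τ))/(k₂−k₁).
e^(−k₁τ) = e^(−2.19×1.45) = e^(−3.175) = 0.04177; e^(−k₂τ) = e^(−0.1754) = 0.8391.
C_S = 2.19×3.00/(0.121−2.19) × (0.04177−0.8391) = (-3.175)×(-0.7973) = 2.532 mol/L.

2.53 mol/L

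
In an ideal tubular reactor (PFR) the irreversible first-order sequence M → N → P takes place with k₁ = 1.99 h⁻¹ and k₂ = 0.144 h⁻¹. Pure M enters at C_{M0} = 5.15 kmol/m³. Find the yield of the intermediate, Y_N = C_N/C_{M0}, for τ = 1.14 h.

Solving the coupled first-order balances gives C_N(τ) = [k₁/(k₂−k₁)]·C_{M0}·(e^(−k₁τ) − e^(−k₂τ)).
e^(−k₁τ) = e^(−1.99×1.14) = e^(−2.269) = 0.1035; e^(−k₂τ) = e^(−0.1642) = 0.8486.
C_N = 1.99×5.15/(0.144−1.99) × (0.1035−0.8486) = (-5.552)×(-0.7451) = 4.137 kmol/m³.
Y_N = C_N/C_{M0} = 4.137/5.15 = 0.803.

0.803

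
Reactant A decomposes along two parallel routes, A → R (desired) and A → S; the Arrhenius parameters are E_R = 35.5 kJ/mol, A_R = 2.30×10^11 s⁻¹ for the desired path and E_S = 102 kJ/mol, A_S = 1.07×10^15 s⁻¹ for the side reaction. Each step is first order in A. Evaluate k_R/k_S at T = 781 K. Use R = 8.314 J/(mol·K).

6.03

Since both paths have the same order in A, the concentration cancels and S_{R/S} = k_R/k_S = (A_R/A_S)·exp[(E_S−E_R)/(RT)].
(E_S−E_R)/(RT) = (102−35.5)×10³/(8.314×781) = 66500/6493 = 10.24.
k_R/k_S = (2.30×10^11/1.07×10^15)·exp(10.24) = 2.150×10^-4 × 28041 = 6.03.
Since E_R < E_S, lowering the temperature improves selectivity toward R.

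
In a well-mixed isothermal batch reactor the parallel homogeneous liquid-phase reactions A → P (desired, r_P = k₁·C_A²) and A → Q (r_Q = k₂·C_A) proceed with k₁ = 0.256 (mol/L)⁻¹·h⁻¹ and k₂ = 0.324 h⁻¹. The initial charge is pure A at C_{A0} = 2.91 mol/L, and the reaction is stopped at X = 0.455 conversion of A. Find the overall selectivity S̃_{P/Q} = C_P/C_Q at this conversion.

1.74

C_A = C_{A0}(1−X) = 1.586 mol/L.
Along a PFR/batch, dC_Q/dC_A = −r_Q/(r_P+r_Q) = −k₂/(k₂+k₁·C_A).
Integrating from C_{A0} to C_A: C_Q = (0.324/0.256)·ln[(0.324+0.256·2.91)/(0.324+0.256·1.59)] = 1.266·ln(1.069/0.7300) = 0.4827 mol/L.
Then C_P = (C_{A0}−C_A) − C_Q = 1.324 − 0.4827 = 0.8414 mol/L.
S̃_{P/Q} = C_P/C_Q = 0.8414/0.4827 = 1.74.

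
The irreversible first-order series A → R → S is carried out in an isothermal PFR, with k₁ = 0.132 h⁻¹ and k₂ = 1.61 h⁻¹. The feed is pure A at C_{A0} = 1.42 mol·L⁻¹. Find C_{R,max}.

0.0931 mol·L⁻¹

Evaluating C_R at τ_opt = ln(k₂/k₁)/(k₂−k₁) gives C_{R,max}/C_{A0} = (k₁/k₂)^[k₂/(k₂−k₁)].
= (0.132/1.61)^(1.61/(1.61−0.132)) = (0.08199)^(1.089) = 0.06557.
C_{R,max} = 0.06557×1.42 = 0.0931 mol·L⁻¹.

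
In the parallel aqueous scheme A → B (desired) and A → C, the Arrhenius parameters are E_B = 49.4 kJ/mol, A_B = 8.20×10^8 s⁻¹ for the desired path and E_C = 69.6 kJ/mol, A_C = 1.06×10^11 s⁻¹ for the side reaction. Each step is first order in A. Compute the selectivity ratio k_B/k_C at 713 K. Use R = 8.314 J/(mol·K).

0.234

Since both paths have the same order in A, the concentration cancels and S_{B/C} = k_B/k_C = (A_B/A_C)·exp[(E_C−E_B)/(RT)].
(E_C−E_B)/(RT) = (69.6−49.4)×10³/(8.314×713) = 20200/5928 = 3.408.
k_B/k_C = (8.20×10^8/1.06×10^11)·exp(3.408) = 0.007736 × 30.19 = 0.234.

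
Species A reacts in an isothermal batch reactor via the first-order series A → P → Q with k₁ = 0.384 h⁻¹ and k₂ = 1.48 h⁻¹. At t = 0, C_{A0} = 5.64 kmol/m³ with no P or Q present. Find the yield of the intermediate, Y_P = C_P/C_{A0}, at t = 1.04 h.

0.160

Solving the coupled first-order balances gives C_P(t) = [k₁/(k₂−k₁)]·C_{A0}·(e^(−k₁t) − e^(−k₂t)).
e^(−k₁t) = e^(−0.384×1.04) = e^(−0.3994) = 0.6707; e^(−k₂t) = e^(−1.539) = 0.2146.
C_P = 0.384×5.64/(1.48−0.384) × (0.6707−0.2146) = 1.976×0.4562 = 0.9015 kmol/m³.
Y_P = C_P/C_{A0} = 0.9015/5.64 = 0.160.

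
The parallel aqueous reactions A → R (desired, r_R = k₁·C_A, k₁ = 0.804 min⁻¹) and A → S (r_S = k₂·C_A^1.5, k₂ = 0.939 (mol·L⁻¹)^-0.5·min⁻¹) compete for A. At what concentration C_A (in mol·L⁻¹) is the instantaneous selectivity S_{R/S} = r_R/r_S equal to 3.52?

0.0592 mol·L⁻¹

S_{R/S} = (k₁/k₂)·C_A^-0.5 ⇒ C_A = (S·k₂/k₁)^(-2).
= (3.52×0.939/0.804)^(-2) = (4.111)^(-2) = 0.0592 mol·L⁻¹.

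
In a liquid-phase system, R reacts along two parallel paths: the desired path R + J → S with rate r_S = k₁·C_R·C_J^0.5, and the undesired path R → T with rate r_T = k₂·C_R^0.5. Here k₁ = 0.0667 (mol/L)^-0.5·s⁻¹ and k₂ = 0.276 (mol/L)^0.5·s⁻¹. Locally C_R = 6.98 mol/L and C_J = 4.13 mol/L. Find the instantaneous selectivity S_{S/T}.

S_{S/T} = r_S/r_T = (k₁·C_R·C_J^0.5)/(k₂·C_R^0.5) = (k₁/k₂)·C_R^0.5·C_J^0.5.
= (0.0667×6.980×4.130^0.5) / (0.276×6.980^0.5) = 0.9461/0.7292 = 1.30.

1.30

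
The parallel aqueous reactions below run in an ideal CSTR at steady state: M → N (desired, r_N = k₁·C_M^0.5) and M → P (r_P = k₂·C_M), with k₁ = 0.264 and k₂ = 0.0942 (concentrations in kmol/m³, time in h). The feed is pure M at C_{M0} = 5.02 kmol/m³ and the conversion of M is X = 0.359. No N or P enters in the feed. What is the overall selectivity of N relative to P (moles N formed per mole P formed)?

1.56

Exit C_M = C_{M0}(1−X) = 5.02×0.641 = 3.218 kmol/m³.
Rates in a CSTR are evaluated at the outlet concentration: r_N = 0.264×3.218^0.5 = 0.4736, r_P = 0.0942×3.218 = 0.3031.
Overall selectivity = C_N/C_P = r_Nτ/(r_Pτ) = r_N/r_P = 1.56.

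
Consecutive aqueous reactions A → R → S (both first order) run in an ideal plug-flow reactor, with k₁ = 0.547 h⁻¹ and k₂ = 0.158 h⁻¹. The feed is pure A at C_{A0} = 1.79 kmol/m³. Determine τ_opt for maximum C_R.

3.19 h

For first-order series the maximum of C_R occurs at τ_opt = ln(k₂/k₁)/(k₂−k₁).
= ln(0.158/0.547)/(0.158−0.547) = ln(0.2888)/-0.3890 = -1.242/-0.3890 = 3.19 h.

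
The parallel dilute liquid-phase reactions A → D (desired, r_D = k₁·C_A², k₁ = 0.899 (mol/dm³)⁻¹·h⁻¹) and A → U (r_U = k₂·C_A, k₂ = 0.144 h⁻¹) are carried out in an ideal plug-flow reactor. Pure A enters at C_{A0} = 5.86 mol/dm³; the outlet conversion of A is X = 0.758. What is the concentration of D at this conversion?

4.23 mol/dm³

C_A = C_{A0}(1−X) = 1.418 mol/dm³.
Along a PFR/batch, dC_U/dC_A = −r_U/(r_D+r_U) = −k₂/(k₂+k₁·C_A).
Integrating from C_{A0} to C_A: C_U = (0.144/0.899)·ln[(0.144+0.899·5.86)/(0.144+0.899·1.42)] = 0.1602·ln(5.412/1.419) = 0.2144 mol/dm³.
Then C_D = (C_{A0}−C_A) − C_U = 4.442 − 0.2144 = 4.227 mol/dm³.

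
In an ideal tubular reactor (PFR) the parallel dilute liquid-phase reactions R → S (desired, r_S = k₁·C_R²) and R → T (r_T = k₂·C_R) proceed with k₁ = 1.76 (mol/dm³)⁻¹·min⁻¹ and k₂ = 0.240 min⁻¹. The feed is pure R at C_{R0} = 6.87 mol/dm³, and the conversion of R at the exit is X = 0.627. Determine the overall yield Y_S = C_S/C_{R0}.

0.608

C_R = C_{R0}(1−X) = 2.563 mol/dm³.
Along a PFR/batch, dC_T/dC_R = −r_T/(r_S+r_T) = −k₂/(k₂+k₁·C_R).
Integrating from C_{R0} to C_R: C_T = (0.240/1.76)·ln[(0.240+1.76·6.87)/(0.240+1.76·2.56)] = 0.1364·ln(12.33/4.750) = 0.1301 mol/dm³.
Then C_S = (C_{R0}−C_R) − C_T = 4.307 − 0.1301 = 4.177 mol/dm³.
Y_S = C_S/C_{R0} = 4.177/6.87 = 0.608.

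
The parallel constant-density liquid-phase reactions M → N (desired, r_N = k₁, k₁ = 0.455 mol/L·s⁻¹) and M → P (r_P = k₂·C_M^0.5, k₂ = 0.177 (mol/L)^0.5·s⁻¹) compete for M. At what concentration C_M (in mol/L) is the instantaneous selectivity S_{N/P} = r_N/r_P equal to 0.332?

60.0 mol/L

S_{N/P} = (k₁/k₂)·C_M^-0.5 ⇒ C_M = (S·k₂/k₁)^(-2).
= (0.332×0.177/0.455)^(-2) = (0.1292)^(-2) = 60.0 mol/L.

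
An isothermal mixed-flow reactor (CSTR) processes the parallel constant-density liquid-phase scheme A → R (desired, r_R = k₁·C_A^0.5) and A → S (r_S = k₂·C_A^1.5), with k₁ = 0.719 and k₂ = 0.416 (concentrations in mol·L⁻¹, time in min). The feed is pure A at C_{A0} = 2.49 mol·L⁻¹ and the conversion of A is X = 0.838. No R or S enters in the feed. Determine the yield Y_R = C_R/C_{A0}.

0.679

Exit C_A = C_{A0}(1−X) = 2.49×0.162 = 0.4034 mol·L⁻¹.
A CSTR operates uniformly at the exit composition, giving r_R = 0.4567 and r_S = 0.1066 (each k·C_A^n at C_A = 0.4034).
Fraction of consumed A going to R: r_R/(r_R+r_S) = 0.8108.
C_R = 0.8108·C_{A0}·X = 0.8108×2.49×0.838 = 1.69 mol·L⁻¹; Y_R = C_R/C_{A0} = 0.679.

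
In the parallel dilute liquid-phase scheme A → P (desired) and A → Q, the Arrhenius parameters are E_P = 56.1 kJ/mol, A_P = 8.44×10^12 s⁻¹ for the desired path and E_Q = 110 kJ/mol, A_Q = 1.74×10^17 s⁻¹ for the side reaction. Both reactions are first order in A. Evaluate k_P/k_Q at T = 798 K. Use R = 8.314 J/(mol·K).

0.164

Since both paths have the same order in A, the concentration cancels and S_{P/Q} = k_P/k_Q = (A_P/A_Q)·exp[(E_Q−E_P)/(RT)].
(E_Q−E_P)/(RT) = (110−56.1)×10³/(8.314×798) = 53900/6635 = 8.124.
k_P/k_Q = (8.44×10^12/1.74×10^17)·exp(8.124) = 4.851×10^-5 × 3375 = 0.164.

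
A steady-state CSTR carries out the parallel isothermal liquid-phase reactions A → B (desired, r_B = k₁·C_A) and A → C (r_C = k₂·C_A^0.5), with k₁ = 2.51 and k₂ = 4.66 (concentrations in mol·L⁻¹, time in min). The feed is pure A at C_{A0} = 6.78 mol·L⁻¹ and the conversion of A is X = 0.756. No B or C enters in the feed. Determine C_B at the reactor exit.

2.10 mol·L⁻¹

Exit C_A = C_{A0}(1−X) = 6.78×0.244 = 1.654 mol·L⁻¹.
In a CSTR the entire volume is at exit conditions, so r_B = 2.51×1.654 = 4.152 and r_C = 4.66×1.654^0.5 = 5.994.
Fraction of consumed A going to B: r_B/(r_B+r_C) = 0.4093.
C_B = 0.4093·C_{A0}·X = 0.4093×6.78×0.756 = 2.10 mol·L⁻¹.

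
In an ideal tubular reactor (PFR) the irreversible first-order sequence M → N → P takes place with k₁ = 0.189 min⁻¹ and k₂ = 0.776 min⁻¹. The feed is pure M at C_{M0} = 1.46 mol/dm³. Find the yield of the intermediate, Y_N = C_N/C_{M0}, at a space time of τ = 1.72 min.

Solving the coupled first-order balances gives C_N(τ) = [k₁/(k₂−k₁)]·C_{M0}·(e^(−k₁τ) − e^(−k₂τ)).
e^(−k₁τ) = e^(−0.189×1.72) = e^(−0.3251) = 0.7225; e^(−k₂τ) = e^(−1.335) = 0.2632.
C_N = 0.189×1.46/(0.776−0.189) × (0.7225−0.2632) = 0.4701×0.4592 = 0.2159 mol/dm³.
Y_N = C_N/C_{M0} = 0.2159/1.46 = 0.148.

0.148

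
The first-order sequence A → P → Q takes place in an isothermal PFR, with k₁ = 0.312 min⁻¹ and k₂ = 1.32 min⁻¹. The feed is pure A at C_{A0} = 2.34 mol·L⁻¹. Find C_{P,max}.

0.354 mol·L⁻¹

Evaluating C_P at τ_opt = ln(k₂/k₁)/(k₂−k₁) gives C_{P,max}/C_{A0} = (k₁/k₂)^[k₂/(k₂−k₁)].
= (0.312/1.32)^(1.32/(1.32−0.312)) = (0.2364)^(1.310) = 0.1512.
C_{P,max} = 0.1512×2.34 = 0.354 mol·L⁻¹.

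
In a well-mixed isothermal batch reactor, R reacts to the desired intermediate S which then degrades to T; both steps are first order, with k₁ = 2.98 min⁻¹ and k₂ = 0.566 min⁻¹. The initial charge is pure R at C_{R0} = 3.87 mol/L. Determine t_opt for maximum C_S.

0.688 min

The intermediate peaks when r₁ = r₂, i.e. k₁e^(−k₁t) = k₂e^(−k₂t), giving t_opt = ln(k₂/k₁)/(k₂−k₁).
= ln(0.566/2.98)/(0.566−2.98) = ln(0.1899)/-2.414 = -1.661/-2.414 = 0.688 min.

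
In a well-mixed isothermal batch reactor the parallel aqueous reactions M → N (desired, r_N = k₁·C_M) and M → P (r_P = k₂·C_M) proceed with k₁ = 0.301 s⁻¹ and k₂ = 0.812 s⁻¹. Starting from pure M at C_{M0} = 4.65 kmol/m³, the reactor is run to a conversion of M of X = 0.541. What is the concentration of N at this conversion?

0.680 kmol/m³

C_M = C_{M0}(1−X) = 2.134 kmol/m³.
Both paths are first order in M, so the instantaneous fraction to N is constant: dC_N/d(−C_M) = k₁/(k₁+k₂) = 0.2704.
C_N = 0.2704·(C_{M0}−C_M) = 0.2704×2.516 = 0.680 kmol/m³.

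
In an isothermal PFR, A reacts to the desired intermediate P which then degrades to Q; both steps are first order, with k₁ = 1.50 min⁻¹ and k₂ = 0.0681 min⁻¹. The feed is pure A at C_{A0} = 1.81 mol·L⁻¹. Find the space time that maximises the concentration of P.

2.16 min

The intermediate peaks when r₁ = r₂, i.e. k₁e^(−k₁τ) = k₂e^(−k₂τ), giving τ_opt = ln(k₂/k₁)/(k₂−k₁).
= ln(0.0681/1.50)/(0.0681−1.50) = ln(0.04540)/-1.432 = -3.092/-1.432 = 2.16 min.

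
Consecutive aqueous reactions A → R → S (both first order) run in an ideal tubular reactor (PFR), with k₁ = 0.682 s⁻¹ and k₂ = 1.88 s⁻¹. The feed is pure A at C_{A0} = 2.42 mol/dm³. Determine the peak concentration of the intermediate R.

0.493 mol/dm³

At the optimum, C_{R,max}/C_{A0} = (k₁/k₂)^[k₂/(k₂−k₁)].
= (0.682/1.88)^(1.88/(1.88−0.682)) = (0.3628)^(1.569) = 0.2037.
C_{R,max} = 0.2037×2.42 = 0.493 mol/dm³.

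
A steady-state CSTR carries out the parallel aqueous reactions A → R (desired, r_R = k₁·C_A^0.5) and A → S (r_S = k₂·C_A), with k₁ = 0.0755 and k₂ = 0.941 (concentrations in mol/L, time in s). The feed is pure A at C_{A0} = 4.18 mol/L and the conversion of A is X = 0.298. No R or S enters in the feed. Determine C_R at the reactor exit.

Exit C_A = C_{A0}(1−X) = 4.18×0.702 = 2.934 mol/L.
A CSTR operates uniformly at the exit composition, giving r_R = 0.1293 and r_S = 2.761 (each k·C_A^n at C_A = 2.934).
Fraction of consumed A going to R: r_R/(r_R+r_S) = 0.04474.
C_R = 0.04474·C_{A0}·X = 0.04474×4.18×0.298 = 0.0557 mol/L.

0.0557 mol/L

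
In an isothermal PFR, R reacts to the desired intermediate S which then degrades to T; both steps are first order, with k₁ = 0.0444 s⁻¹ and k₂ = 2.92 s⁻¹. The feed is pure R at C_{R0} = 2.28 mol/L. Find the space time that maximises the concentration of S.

1.46 s

For first-order series the maximum of C_S occurs at τ_opt = ln(k₂/k₁)/(k₂−k₁).
= ln(2.92/0.0444)/(2.92−0.0444) = ln(65.77)/2.876 = 4.186/2.876 = 1.46 s.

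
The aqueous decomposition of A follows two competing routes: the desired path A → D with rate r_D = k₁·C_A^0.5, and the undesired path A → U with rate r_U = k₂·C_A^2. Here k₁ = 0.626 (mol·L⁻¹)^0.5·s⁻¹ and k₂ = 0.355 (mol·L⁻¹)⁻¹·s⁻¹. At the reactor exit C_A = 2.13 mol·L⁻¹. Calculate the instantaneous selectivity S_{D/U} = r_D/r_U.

S_{D/U} = r_D/r_U = (k₁·C_A^0.5)/(k₂·C_A^2) = (k₁/k₂)·C_A^-1.5.
= (0.626×2.130^0.5) / (0.355×2.130^2) = 0.9136/1.611 = 0.567.
The undesired path is higher order in A, so low C_A (CSTR or dilute feed) favours D.

0.567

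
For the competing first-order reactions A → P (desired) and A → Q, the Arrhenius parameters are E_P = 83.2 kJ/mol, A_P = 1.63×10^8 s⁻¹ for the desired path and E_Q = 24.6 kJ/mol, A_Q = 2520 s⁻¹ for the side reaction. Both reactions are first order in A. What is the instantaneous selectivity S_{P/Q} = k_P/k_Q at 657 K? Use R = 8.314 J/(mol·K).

1.42

k_P/k_Q = (A_P/A_Q)·exp[−(E_P−E_Q)/(RT)] = (A_P/A_Q)·exp[(E_Q−E_P)/(RT)].
(E_Q−E_P)/(RT) = (24.6−83.2)×10³/(8.314×657) = -58600/5462 = -10.73.
k_P/k_Q = (1.63×10^8/2520)·exp(-10.73) = 64683 × 2.192×10^-5 = 1.42.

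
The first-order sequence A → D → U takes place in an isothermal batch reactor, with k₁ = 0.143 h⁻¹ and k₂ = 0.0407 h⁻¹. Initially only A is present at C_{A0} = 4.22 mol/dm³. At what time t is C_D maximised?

12.3 h

Setting dC_D/dt = 0 gives t_opt = ln(k₂/k₁)/(k₂−k₁).
= ln(0.0407/0.143)/(0.0407−0.143) = ln(0.2846)/-0.1023 = -1.257/-0.1023 = 12.3 h.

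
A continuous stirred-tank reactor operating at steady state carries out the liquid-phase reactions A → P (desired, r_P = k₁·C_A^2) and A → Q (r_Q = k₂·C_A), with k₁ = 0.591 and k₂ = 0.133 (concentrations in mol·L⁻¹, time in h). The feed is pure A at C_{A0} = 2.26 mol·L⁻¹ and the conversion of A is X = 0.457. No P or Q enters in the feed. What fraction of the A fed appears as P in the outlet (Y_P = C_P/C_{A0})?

0.386

Exit C_A = C_{A0}(1−X) = 2.26×0.543 = 1.227 mol·L⁻¹.
In a CSTR the entire volume is at exit conditions, so r_P = 0.591×1.227^2 = 0.8900 and r_Q = 0.133×1.227 = 0.1632.
Fraction of consumed A going to P: r_P/(r_P+r_Q) = 0.8450.
C_P = 0.8450·C_{A0}·X = 0.8450×2.26×0.457 = 0.873 mol·L⁻¹; Y_P = C_P/C_{A0} = 0.386.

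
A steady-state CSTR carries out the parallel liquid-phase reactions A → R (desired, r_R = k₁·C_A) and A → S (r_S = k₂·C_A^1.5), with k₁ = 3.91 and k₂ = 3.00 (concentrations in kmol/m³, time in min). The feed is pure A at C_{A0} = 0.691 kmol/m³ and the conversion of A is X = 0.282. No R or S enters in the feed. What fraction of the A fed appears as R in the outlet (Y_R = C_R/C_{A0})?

Exit C_A = C_{A0}(1−X) = 0.691×0.718 = 0.4961 kmol/m³.
Rates in a CSTR are evaluated at the outlet concentration: r_R = 3.91×0.4961 = 1.940, r_S = 3.00×0.4961^1.5 = 1.048.
Fraction of consumed A going to R: r_R/(r_R+r_S) = 0.6492.
C_R = 0.6492·C_{A0}·X = 0.6492×0.691×0.282 = 0.126 kmol/m³; Y_R = C_R/C_{A0} = 0.183.

0.183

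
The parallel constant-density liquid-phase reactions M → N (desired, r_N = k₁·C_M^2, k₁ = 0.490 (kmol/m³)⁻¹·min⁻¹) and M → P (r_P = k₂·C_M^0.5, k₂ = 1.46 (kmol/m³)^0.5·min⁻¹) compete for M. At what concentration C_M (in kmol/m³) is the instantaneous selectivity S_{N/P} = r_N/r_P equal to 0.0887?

0.412 kmol/m³

S_{N/P} = (k₁/k₂)·C_M^1.5 ⇒ C_M = (S·k₂/k₁)^(1/1.5).
= (0.0887×1.46/0.490)^(0.6667) = (0.2643)^(0.6667) = 0.412 kmol/m³.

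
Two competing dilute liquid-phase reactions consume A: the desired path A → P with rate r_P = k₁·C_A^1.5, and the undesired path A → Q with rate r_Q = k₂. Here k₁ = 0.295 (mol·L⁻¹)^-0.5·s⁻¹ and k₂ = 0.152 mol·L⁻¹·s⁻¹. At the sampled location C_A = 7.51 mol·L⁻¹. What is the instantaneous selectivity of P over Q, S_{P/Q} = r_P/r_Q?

S_{P/Q} = r_P/r_Q = (k₁·C_A^1.5)/(k₂) = (k₁/k₂)·C_A^1.5.
= (0.295×7.510^1.5) / (0.152) = 6.071/0.1520 = 39.9.
Since the desired path is higher order in A, keeping C_A high (PFR or concentrated feed) favours P.

39.9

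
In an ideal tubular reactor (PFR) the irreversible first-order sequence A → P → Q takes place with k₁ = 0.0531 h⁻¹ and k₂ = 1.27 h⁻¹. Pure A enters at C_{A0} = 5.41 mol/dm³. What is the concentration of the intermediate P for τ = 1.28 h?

0.174 mol/dm³

For first-order series with pure A initially, C_P(τ) = k₁C_{A0}/(k₂−k₁)·(e^(−k₁τ) − e^(−k₂τ)).
e^(−k₁τ) = e^(−0.0531×1.28) = e^(−0.06797) = 0.9343; e^(−k₂τ) = e^(−1.626) = 0.1968.
C_P = 0.0531×5.41/(1.27−0.0531) × (0.9343−0.1968) = 0.2361×0.7375 = 0.1741 mol/dm³.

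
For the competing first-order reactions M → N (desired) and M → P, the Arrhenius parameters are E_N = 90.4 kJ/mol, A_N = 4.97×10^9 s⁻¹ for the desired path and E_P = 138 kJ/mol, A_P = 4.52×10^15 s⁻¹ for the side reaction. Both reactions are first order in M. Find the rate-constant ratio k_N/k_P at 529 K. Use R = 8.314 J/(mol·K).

0.0551

k_N/k_P = (A_N/A_P)·exp[−(E_N−E_P)/(RT)] = (A_N/A_P)·exp[(E_P−E_N)/(RT)].
(E_P−E_N)/(RT) = (138−90.4)×10³/(8.314×529) = 47600/4398 = 10.82.
k_N/k_P = (4.97×10^9/4.52×10^15)·exp(10.82) = 1.100×10^-6 × 50153 = 0.0551.
Since E_N < E_P, lowering the temperature improves selectivity toward N.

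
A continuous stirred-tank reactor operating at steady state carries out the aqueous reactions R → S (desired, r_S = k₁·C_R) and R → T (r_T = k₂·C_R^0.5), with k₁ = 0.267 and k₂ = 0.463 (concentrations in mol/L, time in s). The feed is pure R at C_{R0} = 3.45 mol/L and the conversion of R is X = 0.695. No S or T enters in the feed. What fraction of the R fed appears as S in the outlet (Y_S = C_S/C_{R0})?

Exit C_R = C_{R0}(1−X) = 3.45×0.305 = 1.052 mol/L.
In a CSTR the entire volume is at exit conditions, so r_S = 0.267×1.052 = 0.2810 and r_T = 0.463×1.052^0.5 = 0.4749.
Fraction of consumed R going to S: r_S/(r_S+r_T) = 0.3717.
C_S = 0.3717·C_{R0}·X = 0.3717×3.45×0.695 = 0.891 mol/L; Y_S = C_S/C_{R0} = 0.258.

0.258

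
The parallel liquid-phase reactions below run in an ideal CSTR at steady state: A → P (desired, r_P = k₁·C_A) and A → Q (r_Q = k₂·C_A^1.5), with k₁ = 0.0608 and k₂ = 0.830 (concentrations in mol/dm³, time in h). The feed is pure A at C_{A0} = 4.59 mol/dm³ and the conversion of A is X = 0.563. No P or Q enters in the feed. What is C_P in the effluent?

Exit C_A = C_{A0}(1−X) = 4.59×0.437 = 2.006 mol/dm³.
In a CSTR the entire volume is at exit conditions, so r_P = 0.0608×2.006 = 0.1220 and r_Q = 0.830×2.006^1.5 = 2.358.
Fraction of consumed A going to P: r_P/(r_P+r_Q) = 0.04918.
C_P = 0.04918·C_{A0}·X = 0.04918×4.59×0.563 = 0.127 mol/dm³.

0.127 mol/dm³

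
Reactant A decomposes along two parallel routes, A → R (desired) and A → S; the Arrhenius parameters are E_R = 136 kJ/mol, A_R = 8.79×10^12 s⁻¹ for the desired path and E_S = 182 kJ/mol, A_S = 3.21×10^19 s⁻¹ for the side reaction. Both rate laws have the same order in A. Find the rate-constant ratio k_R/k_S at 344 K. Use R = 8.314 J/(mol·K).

k_R/k_S = (A_R/A_S)·exp[−(E_R−E_S)/(RT)] = (A_R/A_S)·exp[(E_S−E_R)/(RT)].
(E_S−E_R)/(RT) = (182−136)×10³/(8.314×344) = 46000/2860 = 16.08.
k_R/k_S = (8.79×10^12/3.21×10^19)·exp(16.08) = 2.738×10^-7 × 9.663×10^6 = 2.65.

2.65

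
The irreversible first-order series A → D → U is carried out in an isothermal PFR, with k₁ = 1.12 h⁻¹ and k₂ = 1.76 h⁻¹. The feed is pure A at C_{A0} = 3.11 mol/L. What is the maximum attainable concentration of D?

0.897 mol/L

For a first-order series the maximum intermediate yield is C_{D,max}/C_{A0} = (k₁/k₂)^[k₂/(k₂−k₁)].
= (1.12/1.76)^(1.76/(1.76−1.12)) = (0.6364)^(2.750) = 0.2885.
C_{D,max} = 0.2885×3.11 = 0.897 mol/L.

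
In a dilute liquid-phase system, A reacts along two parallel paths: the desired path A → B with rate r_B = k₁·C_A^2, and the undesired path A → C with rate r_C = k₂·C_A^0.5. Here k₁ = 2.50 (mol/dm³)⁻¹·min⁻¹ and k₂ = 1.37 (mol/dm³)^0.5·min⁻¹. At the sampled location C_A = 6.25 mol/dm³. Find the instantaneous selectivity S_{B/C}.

28.5

S_{B/C} = r_B/r_C = (k₁·C_A^2)/(k₂·C_A^0.5) = (k₁/k₂)·C_A^1.5.
= (2.50×6.250^2) / (1.37×6.250^0.5) = 97.66/3.425 = 28.5.
Since the desired path is higher order in A, keeping C_A high (PFR or concentrated feed) favours B.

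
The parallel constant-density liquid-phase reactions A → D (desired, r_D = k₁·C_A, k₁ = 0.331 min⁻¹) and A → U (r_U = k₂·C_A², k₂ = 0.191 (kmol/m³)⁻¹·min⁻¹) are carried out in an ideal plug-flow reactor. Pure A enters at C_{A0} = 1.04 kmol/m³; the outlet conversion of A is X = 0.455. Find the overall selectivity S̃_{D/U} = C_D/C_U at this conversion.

C_A = C_{A0}(1−X) = 0.5668 kmol/m³.
Along a PFR/batch, dC_D/dC_A = −r_D/(r_D+r_U) = −k₁/(k₁+k₂·C_A).
Integrating from C_{A0} to C_A: C_D = (0.331/0.191)·ln[(0.331+0.191·1.04)/(0.331+0.191·0.567)] = 1.733·ln(0.5296/0.4393) = 0.3243 kmol/m³.
C_U = (C_{A0}−C_A)−C_D = 0.1489 kmol/m³; S̃_{D/U} = 0.3243/0.1489 = 2.18.

2.18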